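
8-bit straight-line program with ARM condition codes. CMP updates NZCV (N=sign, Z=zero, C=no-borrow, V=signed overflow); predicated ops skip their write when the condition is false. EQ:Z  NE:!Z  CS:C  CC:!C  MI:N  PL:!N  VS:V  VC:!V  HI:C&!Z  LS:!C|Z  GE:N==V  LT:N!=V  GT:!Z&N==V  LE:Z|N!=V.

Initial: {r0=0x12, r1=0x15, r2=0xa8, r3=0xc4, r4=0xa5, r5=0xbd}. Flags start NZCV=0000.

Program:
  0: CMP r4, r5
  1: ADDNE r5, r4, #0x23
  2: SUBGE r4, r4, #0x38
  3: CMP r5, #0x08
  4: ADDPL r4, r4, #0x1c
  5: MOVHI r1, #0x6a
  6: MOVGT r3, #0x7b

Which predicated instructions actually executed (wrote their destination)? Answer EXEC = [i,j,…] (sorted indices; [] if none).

EXEC = [1,5]

0: ✓ CMP  NZCV=1000
1: ✓ ADDNE  r5←0xc8
2: · SUBGE
3: ✓ CMP  NZCV=1010
4: · ADDPL
5: ✓ MOVHI  r1←0x6a
6: · MOVGT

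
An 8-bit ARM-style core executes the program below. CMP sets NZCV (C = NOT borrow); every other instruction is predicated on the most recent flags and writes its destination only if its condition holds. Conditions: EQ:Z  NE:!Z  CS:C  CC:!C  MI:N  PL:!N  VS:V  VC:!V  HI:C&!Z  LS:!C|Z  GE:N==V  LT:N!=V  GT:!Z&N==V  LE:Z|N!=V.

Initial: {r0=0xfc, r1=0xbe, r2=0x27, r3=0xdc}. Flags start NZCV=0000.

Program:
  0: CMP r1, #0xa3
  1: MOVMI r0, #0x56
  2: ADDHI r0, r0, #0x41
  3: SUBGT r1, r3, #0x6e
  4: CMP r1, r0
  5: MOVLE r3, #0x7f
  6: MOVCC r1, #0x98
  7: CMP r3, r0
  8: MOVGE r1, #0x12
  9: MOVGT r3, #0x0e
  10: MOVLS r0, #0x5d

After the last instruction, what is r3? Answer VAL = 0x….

[0] flags=0010 → (cmp)
[1] flags=0010 MI?F → skip
[2] flags=0010 HI?T → r0=0x3d
[3] flags=0010 GT?T → r1=0x6e
[4] flags=0010 → (cmp)
[5] flags=0010 LE?F → skip
[6] flags=0010 CC?F → skip
[7] flags=1010 → (cmp)
[8] flags=1010 GE?F → skip
[9] flags=1010 GT?F → skip
[10] flags=1010 LS?F → skip

VAL = 0xdc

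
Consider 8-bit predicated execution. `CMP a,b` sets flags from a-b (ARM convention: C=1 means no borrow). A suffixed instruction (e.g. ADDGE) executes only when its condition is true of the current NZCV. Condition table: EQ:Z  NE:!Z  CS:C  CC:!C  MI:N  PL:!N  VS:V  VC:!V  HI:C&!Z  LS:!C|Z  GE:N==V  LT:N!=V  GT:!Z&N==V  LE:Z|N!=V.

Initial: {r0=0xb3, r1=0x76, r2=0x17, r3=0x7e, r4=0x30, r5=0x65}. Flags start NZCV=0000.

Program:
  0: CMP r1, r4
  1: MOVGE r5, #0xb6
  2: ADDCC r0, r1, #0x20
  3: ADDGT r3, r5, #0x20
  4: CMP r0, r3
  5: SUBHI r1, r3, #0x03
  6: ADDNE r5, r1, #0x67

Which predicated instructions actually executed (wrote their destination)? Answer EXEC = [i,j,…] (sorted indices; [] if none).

EXEC = [1,3,6]

0: ✓ CMP  NZCV=0010
1: ✓ MOVGE  r5←0xb6
2: · ADDCC
3: ✓ ADDGT  r3←0xd6
4: ✓ CMP  NZCV=1000
5: · SUBHI
6: ✓ ADDNE  r5←0xdd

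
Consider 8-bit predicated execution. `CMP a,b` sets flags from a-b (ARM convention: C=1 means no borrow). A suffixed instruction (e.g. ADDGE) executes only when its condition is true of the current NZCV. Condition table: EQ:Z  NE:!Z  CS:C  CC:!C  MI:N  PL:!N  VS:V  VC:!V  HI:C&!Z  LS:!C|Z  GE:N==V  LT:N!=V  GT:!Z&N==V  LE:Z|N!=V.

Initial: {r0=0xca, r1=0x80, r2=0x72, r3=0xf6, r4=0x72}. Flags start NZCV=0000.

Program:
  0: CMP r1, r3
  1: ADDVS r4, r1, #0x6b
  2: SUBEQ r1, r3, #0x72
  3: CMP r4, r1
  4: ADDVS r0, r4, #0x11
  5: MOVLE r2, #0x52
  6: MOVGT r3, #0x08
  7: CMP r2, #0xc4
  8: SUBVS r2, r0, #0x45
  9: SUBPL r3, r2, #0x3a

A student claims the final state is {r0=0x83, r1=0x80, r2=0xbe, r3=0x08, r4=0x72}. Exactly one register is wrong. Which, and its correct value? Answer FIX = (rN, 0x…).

[0] flags=1000 → (cmp)
[1] flags=1000 VS?F → skip
[2] flags=1000 EQ?F → skip
[3] flags=1001 → (cmp)
[4] flags=1001 VS?T → r0=0x83
[5] flags=1001 LE?F → skip
[6] flags=1001 GT?T → r3=0x08
[7] flags=1001 → (cmp)
[8] flags=1001 VS?T → r2=0x3e
[9] flags=1001 PL?F → skip

FIX = (r2, 0x3e)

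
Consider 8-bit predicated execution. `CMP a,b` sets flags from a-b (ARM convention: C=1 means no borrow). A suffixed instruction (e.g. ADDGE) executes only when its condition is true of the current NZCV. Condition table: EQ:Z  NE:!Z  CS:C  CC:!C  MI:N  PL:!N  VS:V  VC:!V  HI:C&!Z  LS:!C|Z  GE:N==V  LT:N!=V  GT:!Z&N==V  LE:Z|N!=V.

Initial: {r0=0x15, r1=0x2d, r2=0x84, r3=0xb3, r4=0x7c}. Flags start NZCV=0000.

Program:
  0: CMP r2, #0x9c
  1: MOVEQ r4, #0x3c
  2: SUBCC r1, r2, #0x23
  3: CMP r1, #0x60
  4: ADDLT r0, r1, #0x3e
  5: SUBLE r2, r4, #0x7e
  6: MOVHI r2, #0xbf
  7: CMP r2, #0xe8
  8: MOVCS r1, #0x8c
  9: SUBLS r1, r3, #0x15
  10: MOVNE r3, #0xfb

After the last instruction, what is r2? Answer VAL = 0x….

[0] flags=1000 → (cmp)
[1] flags=1000 EQ?F → skip
[2] flags=1000 CC?T → r1=0x61
[3] flags=0010 → (cmp)
[4] flags=0010 LT?F → skip
[5] flags=0010 LE?F → skip
[6] flags=0010 HI?T → r2=0xbf
[7] flags=1000 → (cmp)
[8] flags=1000 CS?F → skip
[9] flags=1000 LS?T → r1=0x9e
[10] flags=1000 NE?T → r3=0xfb

VAL = 0xbf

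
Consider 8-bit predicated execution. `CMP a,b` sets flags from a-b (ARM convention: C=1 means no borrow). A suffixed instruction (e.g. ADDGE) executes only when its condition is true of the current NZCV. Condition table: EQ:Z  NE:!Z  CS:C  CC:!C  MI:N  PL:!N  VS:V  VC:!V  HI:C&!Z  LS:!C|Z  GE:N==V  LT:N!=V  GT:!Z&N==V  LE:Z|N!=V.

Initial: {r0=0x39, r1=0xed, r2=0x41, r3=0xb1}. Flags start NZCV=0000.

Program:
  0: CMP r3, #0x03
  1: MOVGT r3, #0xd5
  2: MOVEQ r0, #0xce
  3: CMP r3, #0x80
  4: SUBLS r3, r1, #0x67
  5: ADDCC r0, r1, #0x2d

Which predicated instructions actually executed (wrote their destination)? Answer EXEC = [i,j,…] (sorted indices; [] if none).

[0] flags=1010 → (cmp)
[1] flags=1010 GT?F → skip
[2] flags=1010 EQ?F → skip
[3] flags=0010 → (cmp)
[4] flags=0010 LS?F → skip
[5] flags=0010 CC?F → skip

EXEC = []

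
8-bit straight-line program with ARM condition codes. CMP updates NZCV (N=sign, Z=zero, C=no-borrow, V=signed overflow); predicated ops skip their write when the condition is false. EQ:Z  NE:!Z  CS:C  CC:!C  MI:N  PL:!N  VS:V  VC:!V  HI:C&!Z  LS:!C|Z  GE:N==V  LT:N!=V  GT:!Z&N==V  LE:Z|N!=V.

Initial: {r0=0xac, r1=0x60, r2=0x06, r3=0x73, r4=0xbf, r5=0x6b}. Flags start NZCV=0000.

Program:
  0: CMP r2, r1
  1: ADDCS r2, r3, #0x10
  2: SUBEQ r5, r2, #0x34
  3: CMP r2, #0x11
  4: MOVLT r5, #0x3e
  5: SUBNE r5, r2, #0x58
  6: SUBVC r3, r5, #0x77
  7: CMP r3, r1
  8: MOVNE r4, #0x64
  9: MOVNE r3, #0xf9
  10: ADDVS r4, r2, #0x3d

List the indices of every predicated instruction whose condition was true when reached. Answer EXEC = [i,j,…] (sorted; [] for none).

EXEC = [4,5,6,8,9]

[0] flags=1000 → (cmp)
[1] flags=1000 CS?F → skip
[2] flags=1000 EQ?F → skip
[3] flags=1000 → (cmp)
[4] flags=1000 LT?T → r5=0x3e
[5] flags=1000 NE?T → r5=0xae
[6] flags=1000 VC?T → r3=0x37
[7] flags=1000 → (cmp)
[8] flags=1000 NE?T → r4=0x64
[9] flags=1000 NE?T → r3=0xf9
[10] flags=1000 VS?F → skip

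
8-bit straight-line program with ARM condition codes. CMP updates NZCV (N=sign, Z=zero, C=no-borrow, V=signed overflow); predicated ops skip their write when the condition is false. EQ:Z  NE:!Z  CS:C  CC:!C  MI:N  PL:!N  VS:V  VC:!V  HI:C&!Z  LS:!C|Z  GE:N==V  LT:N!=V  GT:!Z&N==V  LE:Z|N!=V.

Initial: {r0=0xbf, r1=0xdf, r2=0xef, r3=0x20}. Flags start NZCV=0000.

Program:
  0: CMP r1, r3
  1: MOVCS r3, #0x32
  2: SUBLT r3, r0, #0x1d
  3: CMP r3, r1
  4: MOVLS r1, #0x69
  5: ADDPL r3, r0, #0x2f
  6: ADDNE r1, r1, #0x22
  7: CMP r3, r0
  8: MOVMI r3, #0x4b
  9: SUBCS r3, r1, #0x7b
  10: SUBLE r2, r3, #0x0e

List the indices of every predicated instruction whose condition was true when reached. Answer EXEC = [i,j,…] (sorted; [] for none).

EXEC = [1,2,4,6,8,10]

[0] flags=1010 → (cmp)
[1] flags=1010 CS?T → r3=0x32
[2] flags=1010 LT?T → r3=0xa2
[3] flags=1000 → (cmp)
[4] flags=1000 LS?T → r1=0x69
[5] flags=1000 PL?F → skip
[6] flags=1000 NE?T → r1=0x8b
[7] flags=1000 → (cmp)
[8] flags=1000 MI?T → r3=0x4b
[9] flags=1000 CS?F → skip
[10] flags=1000 LE?T → r2=0x3d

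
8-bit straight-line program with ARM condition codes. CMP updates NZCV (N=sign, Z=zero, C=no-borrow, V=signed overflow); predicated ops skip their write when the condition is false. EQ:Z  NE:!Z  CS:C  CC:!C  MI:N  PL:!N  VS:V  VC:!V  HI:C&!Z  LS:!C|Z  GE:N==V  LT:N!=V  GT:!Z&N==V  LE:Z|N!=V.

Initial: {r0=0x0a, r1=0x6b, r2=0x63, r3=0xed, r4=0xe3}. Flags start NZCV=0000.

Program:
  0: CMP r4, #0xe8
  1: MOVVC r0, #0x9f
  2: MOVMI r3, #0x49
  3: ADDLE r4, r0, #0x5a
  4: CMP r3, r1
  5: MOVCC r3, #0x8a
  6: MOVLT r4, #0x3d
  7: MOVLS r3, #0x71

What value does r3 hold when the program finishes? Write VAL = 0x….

VAL = 0x71

0: ✓ CMP  NZCV=1000
1: ✓ MOVVC  r0←0x9f
2: ✓ MOVMI  r3←0x49
3: ✓ ADDLE  r4←0xf9
4: ✓ CMP  NZCV=1000
5: ✓ MOVCC  r3←0x8a
6: ✓ MOVLT  r4←0x3d
7: ✓ MOVLS  r3←0x71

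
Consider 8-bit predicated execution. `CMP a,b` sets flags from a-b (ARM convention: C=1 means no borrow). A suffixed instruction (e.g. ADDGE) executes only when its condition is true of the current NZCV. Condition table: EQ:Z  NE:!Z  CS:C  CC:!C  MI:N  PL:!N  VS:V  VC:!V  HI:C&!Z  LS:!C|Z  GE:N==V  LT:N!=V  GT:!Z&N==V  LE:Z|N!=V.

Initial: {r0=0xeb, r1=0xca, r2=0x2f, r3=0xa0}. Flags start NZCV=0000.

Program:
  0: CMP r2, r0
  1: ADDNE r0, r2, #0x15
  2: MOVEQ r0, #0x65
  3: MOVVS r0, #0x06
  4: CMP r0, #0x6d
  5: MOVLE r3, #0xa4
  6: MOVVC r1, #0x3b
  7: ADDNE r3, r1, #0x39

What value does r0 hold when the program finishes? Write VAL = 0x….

VAL = 0x44

[0] flags=0000 → (cmp)
[1] flags=0000 NE?T → r0=0x44
[2] flags=0000 EQ?F → skip
[3] flags=0000 VS?F → skip
[4] flags=1000 → (cmp)
[5] flags=1000 LE?T → r3=0xa4
[6] flags=1000 VC?T → r1=0x3b
[7] flags=1000 NE?T → r3=0x74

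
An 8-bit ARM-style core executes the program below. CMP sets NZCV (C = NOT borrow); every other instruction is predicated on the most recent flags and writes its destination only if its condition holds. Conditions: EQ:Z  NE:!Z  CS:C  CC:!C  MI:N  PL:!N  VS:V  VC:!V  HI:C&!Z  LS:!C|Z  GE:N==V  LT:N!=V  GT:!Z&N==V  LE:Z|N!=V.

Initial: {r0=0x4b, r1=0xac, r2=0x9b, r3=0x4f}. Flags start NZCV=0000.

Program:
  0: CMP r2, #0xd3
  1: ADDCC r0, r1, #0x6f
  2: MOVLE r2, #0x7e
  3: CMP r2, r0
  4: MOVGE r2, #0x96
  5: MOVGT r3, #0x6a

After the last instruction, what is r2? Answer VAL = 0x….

VAL = 0x96

[0] flags=1000 → (cmp)
[1] flags=1000 CC?T → r0=0x1b
[2] flags=1000 LE?T → r2=0x7e
[3] flags=0010 → (cmp)
[4] flags=0010 GE?T → r2=0x96
[5] flags=0010 GT?T → r3=0x6a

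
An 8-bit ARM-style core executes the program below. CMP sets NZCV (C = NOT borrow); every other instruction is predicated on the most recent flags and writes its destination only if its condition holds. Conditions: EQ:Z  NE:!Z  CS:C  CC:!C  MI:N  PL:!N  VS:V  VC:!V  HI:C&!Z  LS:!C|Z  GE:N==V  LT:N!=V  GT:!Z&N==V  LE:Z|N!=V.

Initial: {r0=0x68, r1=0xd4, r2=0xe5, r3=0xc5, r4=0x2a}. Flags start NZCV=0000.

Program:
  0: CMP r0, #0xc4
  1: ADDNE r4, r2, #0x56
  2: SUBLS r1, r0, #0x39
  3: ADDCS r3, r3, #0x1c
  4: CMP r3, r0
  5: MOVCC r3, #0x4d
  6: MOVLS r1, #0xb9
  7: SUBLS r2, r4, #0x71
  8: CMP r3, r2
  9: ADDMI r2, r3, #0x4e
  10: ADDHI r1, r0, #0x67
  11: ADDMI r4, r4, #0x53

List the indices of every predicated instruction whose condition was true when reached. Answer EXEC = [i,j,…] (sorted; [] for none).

EXEC = [1,2,9,11]

0: ✓ CMP  NZCV=1001
1: ✓ ADDNE  r4←0x3b
2: ✓ SUBLS  r1←0x2f
3: · ADDCS
4: ✓ CMP  NZCV=0011
5: · MOVCC
6: · MOVLS
7: · SUBLS
8: ✓ CMP  NZCV=1000
9: ✓ ADDMI  r2←0x13
10: · ADDHI
11: ✓ ADDMI  r4←0x8e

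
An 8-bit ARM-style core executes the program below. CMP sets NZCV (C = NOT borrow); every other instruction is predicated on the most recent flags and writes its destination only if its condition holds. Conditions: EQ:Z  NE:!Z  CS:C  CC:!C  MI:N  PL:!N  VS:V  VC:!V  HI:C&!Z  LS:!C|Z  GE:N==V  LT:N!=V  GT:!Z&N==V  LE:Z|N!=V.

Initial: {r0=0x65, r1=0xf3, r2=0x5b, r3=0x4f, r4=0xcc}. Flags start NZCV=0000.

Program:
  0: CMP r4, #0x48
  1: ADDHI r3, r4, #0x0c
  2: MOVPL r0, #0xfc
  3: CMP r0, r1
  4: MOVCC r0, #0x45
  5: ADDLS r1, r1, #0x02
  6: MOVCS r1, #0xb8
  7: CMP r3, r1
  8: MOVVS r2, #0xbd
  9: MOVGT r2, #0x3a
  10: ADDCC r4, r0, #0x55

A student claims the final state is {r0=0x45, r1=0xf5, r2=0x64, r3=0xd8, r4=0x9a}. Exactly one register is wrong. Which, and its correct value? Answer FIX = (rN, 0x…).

0: ✓ CMP  NZCV=1010
1: ✓ ADDHI  r3←0xd8
2: · MOVPL
3: ✓ CMP  NZCV=0000
4: ✓ MOVCC  r0←0x45
5: ✓ ADDLS  r1←0xf5
6: · MOVCS
7: ✓ CMP  NZCV=1000
8: · MOVVS
9: · MOVGT
10: ✓ ADDCC  r4←0x9a

FIX = (r2, 0x5b)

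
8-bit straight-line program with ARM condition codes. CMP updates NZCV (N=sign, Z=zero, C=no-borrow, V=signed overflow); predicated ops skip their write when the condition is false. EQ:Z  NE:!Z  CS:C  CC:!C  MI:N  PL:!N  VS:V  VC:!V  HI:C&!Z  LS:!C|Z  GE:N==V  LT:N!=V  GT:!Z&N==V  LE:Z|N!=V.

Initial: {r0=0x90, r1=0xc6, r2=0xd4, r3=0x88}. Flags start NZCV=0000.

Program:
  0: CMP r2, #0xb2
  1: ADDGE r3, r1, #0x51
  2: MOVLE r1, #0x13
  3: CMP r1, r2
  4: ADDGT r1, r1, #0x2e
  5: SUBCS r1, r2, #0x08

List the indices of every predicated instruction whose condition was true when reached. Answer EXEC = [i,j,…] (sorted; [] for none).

[0] flags=0010 → (cmp)
[1] flags=0010 GE?T → r3=0x17
[2] flags=0010 LE?F → skip
[3] flags=1000 → (cmp)
[4] flags=1000 GT?F → skip
[5] flags=1000 CS?F → skip

EXEC = [1]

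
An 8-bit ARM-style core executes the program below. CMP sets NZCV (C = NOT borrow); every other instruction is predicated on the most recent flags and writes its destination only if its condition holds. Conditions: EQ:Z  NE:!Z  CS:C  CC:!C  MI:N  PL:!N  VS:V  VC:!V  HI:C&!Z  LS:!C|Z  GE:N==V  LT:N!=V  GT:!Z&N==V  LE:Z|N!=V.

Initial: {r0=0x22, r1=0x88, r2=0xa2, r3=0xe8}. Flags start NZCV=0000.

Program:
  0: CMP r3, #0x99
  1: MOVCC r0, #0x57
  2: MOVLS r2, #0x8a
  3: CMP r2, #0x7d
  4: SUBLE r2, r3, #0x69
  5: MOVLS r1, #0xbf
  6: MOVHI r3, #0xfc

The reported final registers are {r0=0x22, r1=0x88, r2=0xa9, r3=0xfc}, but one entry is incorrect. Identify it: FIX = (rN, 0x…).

0: ✓ CMP  NZCV=0010
1: · MOVCC
2: · MOVLS
3: ✓ CMP  NZCV=0011
4: ✓ SUBLE  r2←0x7f
5: · MOVLS
6: ✓ MOVHI  r3←0xfc

FIX = (r2, 0x7f)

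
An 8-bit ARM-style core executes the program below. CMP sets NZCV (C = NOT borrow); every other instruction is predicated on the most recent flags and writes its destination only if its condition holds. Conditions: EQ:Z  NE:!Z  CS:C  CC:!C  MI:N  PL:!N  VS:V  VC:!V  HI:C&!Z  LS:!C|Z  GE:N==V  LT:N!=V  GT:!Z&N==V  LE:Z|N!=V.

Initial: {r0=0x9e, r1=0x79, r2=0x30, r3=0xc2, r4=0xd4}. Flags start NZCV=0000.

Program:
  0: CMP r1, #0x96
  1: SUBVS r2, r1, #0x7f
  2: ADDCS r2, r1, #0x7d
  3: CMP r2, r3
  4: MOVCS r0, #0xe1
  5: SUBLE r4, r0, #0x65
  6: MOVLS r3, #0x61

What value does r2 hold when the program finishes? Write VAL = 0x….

0: ✓ CMP  NZCV=1001
1: ✓ SUBVS  r2←0xfa
2: · ADDCS
3: ✓ CMP  NZCV=0010
4: ✓ MOVCS  r0←0xe1
5: · SUBLE
6: · MOVLS

VAL = 0xfa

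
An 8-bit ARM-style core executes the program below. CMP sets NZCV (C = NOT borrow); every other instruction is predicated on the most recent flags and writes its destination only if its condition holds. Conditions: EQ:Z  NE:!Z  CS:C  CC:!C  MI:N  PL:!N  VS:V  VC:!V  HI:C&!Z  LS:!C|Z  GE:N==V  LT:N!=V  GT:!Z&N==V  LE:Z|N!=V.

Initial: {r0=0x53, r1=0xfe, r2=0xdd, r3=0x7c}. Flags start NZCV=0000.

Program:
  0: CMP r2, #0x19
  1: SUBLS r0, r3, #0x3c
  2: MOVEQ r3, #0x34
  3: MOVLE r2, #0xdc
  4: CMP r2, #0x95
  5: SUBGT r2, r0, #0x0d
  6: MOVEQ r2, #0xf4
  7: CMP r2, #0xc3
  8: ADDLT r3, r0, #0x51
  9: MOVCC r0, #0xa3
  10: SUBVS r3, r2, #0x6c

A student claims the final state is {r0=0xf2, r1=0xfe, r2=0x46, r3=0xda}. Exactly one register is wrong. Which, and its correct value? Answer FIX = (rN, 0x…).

FIX = (r0, 0xa3)

[0] flags=1010 → (cmp)
[1] flags=1010 LS?F → skip
[2] flags=1010 EQ?F → skip
[3] flags=1010 LE?T → r2=0xdc
[4] flags=0010 → (cmp)
[5] flags=0010 GT?T → r2=0x46
[6] flags=0010 EQ?F → skip
[7] flags=1001 → (cmp)
[8] flags=1001 LT?F → skip
[9] flags=1001 CC?T → r0=0xa3
[10] flags=1001 VS?T → r3=0xda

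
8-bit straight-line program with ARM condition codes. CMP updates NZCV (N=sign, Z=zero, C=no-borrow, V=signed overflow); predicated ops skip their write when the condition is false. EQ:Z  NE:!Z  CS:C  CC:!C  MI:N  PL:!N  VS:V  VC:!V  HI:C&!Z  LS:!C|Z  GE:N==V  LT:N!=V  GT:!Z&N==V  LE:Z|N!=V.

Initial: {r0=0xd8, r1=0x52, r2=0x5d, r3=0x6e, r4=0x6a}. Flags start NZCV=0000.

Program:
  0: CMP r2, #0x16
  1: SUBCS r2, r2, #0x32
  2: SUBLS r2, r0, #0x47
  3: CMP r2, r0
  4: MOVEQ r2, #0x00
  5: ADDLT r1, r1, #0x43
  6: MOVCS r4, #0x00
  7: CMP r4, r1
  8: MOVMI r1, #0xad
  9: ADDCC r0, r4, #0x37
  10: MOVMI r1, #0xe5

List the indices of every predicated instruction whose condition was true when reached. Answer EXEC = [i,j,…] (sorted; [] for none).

EXEC = [1]

0: ✓ CMP  NZCV=0010
1: ✓ SUBCS  r2←0x2b
2: · SUBLS
3: ✓ CMP  NZCV=0000
4: · MOVEQ
5: · ADDLT
6: · MOVCS
7: ✓ CMP  NZCV=0010
8: · MOVMI
9: · ADDCC
10: · MOVMI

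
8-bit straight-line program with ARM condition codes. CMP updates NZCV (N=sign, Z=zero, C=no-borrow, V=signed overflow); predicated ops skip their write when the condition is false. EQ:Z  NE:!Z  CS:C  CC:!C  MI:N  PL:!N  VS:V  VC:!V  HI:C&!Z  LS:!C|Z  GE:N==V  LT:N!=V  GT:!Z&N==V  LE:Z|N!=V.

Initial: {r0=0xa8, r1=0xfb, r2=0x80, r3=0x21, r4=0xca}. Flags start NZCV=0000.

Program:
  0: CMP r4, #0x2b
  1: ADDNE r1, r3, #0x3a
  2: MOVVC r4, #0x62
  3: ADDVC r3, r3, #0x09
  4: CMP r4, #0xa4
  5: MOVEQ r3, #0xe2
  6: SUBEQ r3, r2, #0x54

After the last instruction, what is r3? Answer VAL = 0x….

[0] flags=1010 → (cmp)
[1] flags=1010 NE?T → r1=0x5b
[2] flags=1010 VC?T → r4=0x62
[3] flags=1010 VC?T → r3=0x2a
[4] flags=1001 → (cmp)
[5] flags=1001 EQ?F → skip
[6] flags=1001 EQ?F → skip

VAL = 0x2a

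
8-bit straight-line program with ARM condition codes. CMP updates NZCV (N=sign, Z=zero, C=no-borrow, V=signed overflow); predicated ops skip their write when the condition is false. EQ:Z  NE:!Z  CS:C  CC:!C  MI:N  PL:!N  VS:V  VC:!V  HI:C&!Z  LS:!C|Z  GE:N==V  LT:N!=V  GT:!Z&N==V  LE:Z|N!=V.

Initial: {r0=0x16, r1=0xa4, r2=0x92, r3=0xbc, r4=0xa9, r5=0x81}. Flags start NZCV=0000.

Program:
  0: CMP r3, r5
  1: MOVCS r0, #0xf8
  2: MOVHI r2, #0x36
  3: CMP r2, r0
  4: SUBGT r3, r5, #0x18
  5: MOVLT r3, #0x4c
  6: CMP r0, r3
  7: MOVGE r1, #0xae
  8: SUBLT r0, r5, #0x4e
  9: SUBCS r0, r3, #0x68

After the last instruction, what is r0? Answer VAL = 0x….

VAL = 0x01

0: ✓ CMP  NZCV=0010
1: ✓ MOVCS  r0←0xf8
2: ✓ MOVHI  r2←0x36
3: ✓ CMP  NZCV=0000
4: ✓ SUBGT  r3←0x69
5: · MOVLT
6: ✓ CMP  NZCV=1010
7: · MOVGE
8: ✓ SUBLT  r0←0x33
9: ✓ SUBCS  r0←0x01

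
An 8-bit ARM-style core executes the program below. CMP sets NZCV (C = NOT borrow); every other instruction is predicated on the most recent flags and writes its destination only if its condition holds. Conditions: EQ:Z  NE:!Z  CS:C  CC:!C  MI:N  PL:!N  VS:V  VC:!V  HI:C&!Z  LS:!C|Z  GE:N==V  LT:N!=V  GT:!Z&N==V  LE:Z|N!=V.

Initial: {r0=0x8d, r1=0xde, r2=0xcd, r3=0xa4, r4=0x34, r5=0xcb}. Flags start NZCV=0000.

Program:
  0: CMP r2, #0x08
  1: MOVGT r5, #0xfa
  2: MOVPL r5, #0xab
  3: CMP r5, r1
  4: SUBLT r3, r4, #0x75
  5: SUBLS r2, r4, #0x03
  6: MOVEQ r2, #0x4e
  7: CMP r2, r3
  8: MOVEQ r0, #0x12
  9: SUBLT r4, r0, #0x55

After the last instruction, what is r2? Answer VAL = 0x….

VAL = 0x31

[0] flags=1010 → (cmp)
[1] flags=1010 GT?F → skip
[2] flags=1010 PL?F → skip
[3] flags=1000 → (cmp)
[4] flags=1000 LT?T → r3=0xbf
[5] flags=1000 LS?T → r2=0x31
[6] flags=1000 EQ?F → skip
[7] flags=0000 → (cmp)
[8] flags=0000 EQ?F → skip
[9] flags=0000 LT?F → skip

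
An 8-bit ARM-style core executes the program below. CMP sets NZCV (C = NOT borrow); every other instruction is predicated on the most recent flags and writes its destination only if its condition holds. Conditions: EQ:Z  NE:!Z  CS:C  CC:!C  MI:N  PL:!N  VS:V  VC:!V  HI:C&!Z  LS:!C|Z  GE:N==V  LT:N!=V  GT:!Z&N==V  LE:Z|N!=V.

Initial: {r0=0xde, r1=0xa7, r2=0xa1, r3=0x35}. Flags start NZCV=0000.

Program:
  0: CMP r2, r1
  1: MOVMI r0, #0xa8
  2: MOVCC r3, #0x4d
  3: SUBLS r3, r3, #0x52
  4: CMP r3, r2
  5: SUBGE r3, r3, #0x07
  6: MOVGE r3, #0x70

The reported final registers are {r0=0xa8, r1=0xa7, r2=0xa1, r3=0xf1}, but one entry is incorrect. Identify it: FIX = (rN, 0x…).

[0] flags=1000 → (cmp)
[1] flags=1000 MI?T → r0=0xa8
[2] flags=1000 CC?T → r3=0x4d
[3] flags=1000 LS?T → r3=0xfb
[4] flags=0010 → (cmp)
[5] flags=0010 GE?T → r3=0xf4
[6] flags=0010 GE?T → r3=0x70

FIX = (r3, 0x70)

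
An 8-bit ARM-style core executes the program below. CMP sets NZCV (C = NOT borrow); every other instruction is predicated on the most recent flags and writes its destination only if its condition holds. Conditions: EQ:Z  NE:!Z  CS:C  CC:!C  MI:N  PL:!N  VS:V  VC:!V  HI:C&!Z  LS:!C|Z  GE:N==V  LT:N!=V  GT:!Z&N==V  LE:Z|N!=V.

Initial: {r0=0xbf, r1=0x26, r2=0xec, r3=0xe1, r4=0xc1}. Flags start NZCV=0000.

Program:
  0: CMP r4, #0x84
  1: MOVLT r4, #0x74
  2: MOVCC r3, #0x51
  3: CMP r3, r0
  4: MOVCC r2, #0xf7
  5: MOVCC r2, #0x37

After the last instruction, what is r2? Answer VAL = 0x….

0: ✓ CMP  NZCV=0010
1: · MOVLT
2: · MOVCC
3: ✓ CMP  NZCV=0010
4: · MOVCC
5: · MOVCC

VAL = 0xec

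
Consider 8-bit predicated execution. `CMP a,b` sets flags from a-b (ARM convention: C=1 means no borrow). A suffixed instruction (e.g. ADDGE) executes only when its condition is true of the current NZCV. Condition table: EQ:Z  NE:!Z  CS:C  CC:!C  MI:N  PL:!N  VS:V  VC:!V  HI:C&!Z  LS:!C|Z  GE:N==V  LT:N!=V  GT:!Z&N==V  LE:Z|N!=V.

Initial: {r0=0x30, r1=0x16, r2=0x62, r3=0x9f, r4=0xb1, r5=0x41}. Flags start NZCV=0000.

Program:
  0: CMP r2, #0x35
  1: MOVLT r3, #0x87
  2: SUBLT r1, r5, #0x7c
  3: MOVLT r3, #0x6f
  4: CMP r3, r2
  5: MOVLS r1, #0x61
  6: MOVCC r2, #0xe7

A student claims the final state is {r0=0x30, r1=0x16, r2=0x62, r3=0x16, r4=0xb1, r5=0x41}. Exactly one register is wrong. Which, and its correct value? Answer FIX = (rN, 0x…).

FIX = (r3, 0x9f)

0: ✓ CMP  NZCV=0010
1: · MOVLT
2: · SUBLT
3: · MOVLT
4: ✓ CMP  NZCV=0011
5: · MOVLS
6: · MOVCC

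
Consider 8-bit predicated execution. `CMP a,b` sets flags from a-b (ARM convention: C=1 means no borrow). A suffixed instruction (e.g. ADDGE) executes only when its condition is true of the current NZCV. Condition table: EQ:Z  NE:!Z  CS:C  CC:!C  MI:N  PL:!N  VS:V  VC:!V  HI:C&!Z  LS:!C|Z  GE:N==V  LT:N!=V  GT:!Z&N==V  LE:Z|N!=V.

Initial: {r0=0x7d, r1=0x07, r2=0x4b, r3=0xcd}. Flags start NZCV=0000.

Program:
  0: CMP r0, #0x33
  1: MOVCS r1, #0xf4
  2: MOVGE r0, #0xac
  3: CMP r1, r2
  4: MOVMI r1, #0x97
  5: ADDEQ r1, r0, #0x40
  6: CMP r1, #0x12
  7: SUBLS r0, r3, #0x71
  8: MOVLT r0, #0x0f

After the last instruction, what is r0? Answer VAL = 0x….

VAL = 0x0f

[0] flags=0010 → (cmp)
[1] flags=0010 CS?T → r1=0xf4
[2] flags=0010 GE?T → r0=0xac
[3] flags=1010 → (cmp)
[4] flags=1010 MI?T → r1=0x97
[5] flags=1010 EQ?F → skip
[6] flags=1010 → (cmp)
[7] flags=1010 LS?F → skip
[8] flags=1010 LT?T → r0=0x0f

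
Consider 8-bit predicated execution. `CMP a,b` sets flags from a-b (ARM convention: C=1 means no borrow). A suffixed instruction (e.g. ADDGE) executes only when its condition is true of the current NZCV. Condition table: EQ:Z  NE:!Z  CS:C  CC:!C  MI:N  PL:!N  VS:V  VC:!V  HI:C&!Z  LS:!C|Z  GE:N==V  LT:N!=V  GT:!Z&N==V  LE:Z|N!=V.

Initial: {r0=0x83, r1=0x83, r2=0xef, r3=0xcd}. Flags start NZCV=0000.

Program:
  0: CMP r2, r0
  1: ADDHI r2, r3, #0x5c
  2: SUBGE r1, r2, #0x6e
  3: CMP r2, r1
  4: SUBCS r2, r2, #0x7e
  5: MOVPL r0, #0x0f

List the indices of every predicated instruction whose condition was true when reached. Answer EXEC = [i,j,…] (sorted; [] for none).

EXEC = [1,2,5]

[0] flags=0010 → (cmp)
[1] flags=0010 HI?T → r2=0x29
[2] flags=0010 GE?T → r1=0xbb
[3] flags=0000 → (cmp)
[4] flags=0000 CS?F → skip
[5] flags=0000 PL?T → r0=0x0f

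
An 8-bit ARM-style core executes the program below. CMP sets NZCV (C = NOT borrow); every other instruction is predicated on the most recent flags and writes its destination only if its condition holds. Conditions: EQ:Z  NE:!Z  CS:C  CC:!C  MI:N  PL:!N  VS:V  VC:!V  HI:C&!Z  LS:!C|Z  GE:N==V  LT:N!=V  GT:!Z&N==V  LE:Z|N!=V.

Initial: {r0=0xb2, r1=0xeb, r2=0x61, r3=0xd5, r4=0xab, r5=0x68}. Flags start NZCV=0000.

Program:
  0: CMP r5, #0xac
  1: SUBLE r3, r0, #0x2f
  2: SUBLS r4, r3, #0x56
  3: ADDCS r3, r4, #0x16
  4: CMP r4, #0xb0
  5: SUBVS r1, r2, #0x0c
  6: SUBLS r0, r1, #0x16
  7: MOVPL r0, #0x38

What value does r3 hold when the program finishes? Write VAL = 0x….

VAL = 0xd5

[0] flags=1001 → (cmp)
[1] flags=1001 LE?F → skip
[2] flags=1001 LS?T → r4=0x7f
[3] flags=1001 CS?F → skip
[4] flags=1001 → (cmp)
[5] flags=1001 VS?T → r1=0x55
[6] flags=1001 LS?T → r0=0x3f
[7] flags=1001 PL?F → skip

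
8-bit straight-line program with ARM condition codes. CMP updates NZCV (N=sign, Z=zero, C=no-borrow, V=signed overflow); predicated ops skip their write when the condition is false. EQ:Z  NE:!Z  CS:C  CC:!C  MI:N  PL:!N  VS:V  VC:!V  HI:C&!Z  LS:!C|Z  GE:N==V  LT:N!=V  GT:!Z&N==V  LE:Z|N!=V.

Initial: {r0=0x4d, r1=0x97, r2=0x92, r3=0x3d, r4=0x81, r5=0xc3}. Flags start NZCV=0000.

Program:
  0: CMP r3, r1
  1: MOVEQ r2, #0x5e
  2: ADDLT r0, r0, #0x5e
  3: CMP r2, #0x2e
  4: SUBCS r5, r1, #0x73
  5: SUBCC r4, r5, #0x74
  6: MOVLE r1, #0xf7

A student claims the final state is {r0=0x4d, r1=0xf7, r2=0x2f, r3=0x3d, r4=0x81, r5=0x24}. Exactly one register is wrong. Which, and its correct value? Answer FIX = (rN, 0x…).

FIX = (r2, 0x92)

[0] flags=1001 → (cmp)
[1] flags=1001 EQ?F → skip
[2] flags=1001 LT?F → skip
[3] flags=0011 → (cmp)
[4] flags=0011 CS?T → r5=0x24
[5] flags=0011 CC?F → skip
[6] flags=0011 LE?T → r1=0xf7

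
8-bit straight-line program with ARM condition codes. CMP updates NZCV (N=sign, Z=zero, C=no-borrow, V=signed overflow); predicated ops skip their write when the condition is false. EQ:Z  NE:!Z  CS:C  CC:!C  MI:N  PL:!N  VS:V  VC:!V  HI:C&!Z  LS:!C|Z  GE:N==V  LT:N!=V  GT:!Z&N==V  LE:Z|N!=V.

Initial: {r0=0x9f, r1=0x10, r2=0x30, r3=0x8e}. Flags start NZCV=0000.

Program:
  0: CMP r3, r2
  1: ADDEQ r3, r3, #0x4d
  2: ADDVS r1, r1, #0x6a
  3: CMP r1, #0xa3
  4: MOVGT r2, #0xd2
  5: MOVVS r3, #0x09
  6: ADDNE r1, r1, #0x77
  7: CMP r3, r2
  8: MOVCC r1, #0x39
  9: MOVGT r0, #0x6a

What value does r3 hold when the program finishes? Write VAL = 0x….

VAL = 0x09

0: ✓ CMP  NZCV=0011
1: · ADDEQ
2: ✓ ADDVS  r1←0x7a
3: ✓ CMP  NZCV=1001
4: ✓ MOVGT  r2←0xd2
5: ✓ MOVVS  r3←0x09
6: ✓ ADDNE  r1←0xf1
7: ✓ CMP  NZCV=0000
8: ✓ MOVCC  r1←0x39
9: ✓ MOVGT  r0←0x6a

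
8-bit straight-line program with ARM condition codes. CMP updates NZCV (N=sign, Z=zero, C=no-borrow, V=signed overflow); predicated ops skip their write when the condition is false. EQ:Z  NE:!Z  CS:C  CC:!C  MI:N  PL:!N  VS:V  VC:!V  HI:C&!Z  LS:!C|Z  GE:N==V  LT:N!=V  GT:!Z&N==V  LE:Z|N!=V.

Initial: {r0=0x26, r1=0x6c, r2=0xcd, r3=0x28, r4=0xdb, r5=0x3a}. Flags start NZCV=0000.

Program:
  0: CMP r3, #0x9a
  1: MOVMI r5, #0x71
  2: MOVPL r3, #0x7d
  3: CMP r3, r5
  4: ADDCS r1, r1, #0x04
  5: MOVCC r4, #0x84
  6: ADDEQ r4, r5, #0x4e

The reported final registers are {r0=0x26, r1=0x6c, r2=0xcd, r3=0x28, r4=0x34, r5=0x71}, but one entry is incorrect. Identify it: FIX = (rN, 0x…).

FIX = (r4, 0x84)

[0] flags=1001 → (cmp)
[1] flags=1001 MI?T → r5=0x71
[2] flags=1001 PL?F → skip
[3] flags=1000 → (cmp)
[4] flags=1000 CS?F → skip
[5] flags=1000 CC?T → r4=0x84
[6] flags=1000 EQ?F → skip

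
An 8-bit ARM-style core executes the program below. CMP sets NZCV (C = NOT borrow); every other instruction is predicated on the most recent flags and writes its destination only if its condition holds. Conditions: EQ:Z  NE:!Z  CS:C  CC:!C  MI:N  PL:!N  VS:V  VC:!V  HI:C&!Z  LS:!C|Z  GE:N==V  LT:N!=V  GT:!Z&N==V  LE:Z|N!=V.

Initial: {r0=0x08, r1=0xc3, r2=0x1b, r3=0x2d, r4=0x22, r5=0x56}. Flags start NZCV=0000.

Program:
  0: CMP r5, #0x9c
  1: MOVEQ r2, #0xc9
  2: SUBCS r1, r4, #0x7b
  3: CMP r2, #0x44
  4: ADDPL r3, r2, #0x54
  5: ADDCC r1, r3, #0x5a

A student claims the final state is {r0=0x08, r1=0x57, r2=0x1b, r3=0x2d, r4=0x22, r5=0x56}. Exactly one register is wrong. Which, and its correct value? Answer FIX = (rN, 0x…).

0: ✓ CMP  NZCV=1001
1: · MOVEQ
2: · SUBCS
3: ✓ CMP  NZCV=1000
4: · ADDPL
5: ✓ ADDCC  r1←0x87

FIX = (r1, 0x87)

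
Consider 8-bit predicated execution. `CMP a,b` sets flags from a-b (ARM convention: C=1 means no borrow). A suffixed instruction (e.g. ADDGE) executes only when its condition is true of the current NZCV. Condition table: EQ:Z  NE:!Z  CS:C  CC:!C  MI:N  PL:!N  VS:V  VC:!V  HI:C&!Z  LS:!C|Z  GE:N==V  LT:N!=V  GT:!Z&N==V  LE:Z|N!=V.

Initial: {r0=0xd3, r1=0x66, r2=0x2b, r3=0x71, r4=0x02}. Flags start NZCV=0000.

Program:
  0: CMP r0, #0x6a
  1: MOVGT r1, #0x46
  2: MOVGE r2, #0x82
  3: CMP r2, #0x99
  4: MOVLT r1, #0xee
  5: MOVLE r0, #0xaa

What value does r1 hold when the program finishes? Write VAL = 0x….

VAL = 0x66

[0] flags=0011 → (cmp)
[1] flags=0011 GT?F → skip
[2] flags=0011 GE?F → skip
[3] flags=1001 → (cmp)
[4] flags=1001 LT?F → skip
[5] flags=1001 LE?F → skip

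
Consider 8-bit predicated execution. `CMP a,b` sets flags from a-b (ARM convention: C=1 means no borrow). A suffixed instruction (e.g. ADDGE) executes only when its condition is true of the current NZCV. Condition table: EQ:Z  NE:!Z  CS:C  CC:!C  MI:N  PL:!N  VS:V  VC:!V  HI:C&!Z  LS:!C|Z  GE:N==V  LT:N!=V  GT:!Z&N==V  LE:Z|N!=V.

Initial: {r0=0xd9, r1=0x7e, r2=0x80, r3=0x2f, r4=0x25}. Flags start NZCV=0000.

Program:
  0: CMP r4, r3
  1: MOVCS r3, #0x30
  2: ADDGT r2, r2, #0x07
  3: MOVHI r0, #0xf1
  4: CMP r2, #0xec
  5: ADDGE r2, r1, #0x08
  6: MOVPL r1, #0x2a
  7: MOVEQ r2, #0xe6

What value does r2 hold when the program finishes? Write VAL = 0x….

VAL = 0x80

[0] flags=1000 → (cmp)
[1] flags=1000 CS?F → skip
[2] flags=1000 GT?F → skip
[3] flags=1000 HI?F → skip
[4] flags=1000 → (cmp)
[5] flags=1000 GE?F → skip
[6] flags=1000 PL?F → skip
[7] flags=1000 EQ?F → skip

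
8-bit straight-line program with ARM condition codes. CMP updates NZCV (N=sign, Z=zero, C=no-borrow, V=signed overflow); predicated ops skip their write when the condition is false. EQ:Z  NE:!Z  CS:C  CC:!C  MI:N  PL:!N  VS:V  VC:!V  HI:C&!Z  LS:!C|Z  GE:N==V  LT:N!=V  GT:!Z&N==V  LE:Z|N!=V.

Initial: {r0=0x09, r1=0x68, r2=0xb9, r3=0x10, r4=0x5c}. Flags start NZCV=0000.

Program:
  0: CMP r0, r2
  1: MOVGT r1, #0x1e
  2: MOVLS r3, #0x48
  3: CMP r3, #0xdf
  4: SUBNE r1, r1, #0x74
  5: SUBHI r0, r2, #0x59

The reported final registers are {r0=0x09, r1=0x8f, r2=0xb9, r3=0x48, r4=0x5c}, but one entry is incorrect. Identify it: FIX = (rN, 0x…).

[0] flags=0000 → (cmp)
[1] flags=0000 GT?T → r1=0x1e
[2] flags=0000 LS?T → r3=0x48
[3] flags=0000 → (cmp)
[4] flags=0000 NE?T → r1=0xaa
[5] flags=0000 HI?F → skip

FIX = (r1, 0xaa)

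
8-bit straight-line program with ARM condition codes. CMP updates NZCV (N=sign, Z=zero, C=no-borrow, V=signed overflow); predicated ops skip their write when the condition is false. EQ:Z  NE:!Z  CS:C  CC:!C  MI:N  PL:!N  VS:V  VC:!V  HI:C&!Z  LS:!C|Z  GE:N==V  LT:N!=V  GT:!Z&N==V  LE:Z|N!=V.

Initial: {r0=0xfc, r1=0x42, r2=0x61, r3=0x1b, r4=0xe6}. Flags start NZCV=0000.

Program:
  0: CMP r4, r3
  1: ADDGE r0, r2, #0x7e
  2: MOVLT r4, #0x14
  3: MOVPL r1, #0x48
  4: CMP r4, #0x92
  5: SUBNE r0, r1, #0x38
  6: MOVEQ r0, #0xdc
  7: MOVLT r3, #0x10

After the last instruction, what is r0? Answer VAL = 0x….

[0] flags=1010 → (cmp)
[1] flags=1010 GE?F → skip
[2] flags=1010 LT?T → r4=0x14
[3] flags=1010 PL?F → skip
[4] flags=1001 → (cmp)
[5] flags=1001 NE?T → r0=0x0a
[6] flags=1001 EQ?F → skip
[7] flags=1001 LT?F → skip

VAL = 0x0a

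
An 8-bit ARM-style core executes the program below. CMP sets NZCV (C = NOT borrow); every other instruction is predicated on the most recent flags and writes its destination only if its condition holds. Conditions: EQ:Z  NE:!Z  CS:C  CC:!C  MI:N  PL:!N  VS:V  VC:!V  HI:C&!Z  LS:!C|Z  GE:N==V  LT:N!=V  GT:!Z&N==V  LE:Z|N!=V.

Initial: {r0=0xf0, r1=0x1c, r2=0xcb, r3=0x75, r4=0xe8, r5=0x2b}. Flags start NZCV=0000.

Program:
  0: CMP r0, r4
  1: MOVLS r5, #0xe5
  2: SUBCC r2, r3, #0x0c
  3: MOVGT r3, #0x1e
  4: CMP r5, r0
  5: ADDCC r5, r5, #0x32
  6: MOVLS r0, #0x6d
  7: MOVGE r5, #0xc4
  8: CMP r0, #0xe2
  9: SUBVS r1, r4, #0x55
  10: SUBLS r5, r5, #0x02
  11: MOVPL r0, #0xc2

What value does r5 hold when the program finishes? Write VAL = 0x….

[0] flags=0010 → (cmp)
[1] flags=0010 LS?F → skip
[2] flags=0010 CC?F → skip
[3] flags=0010 GT?T → r3=0x1e
[4] flags=0000 → (cmp)
[5] flags=0000 CC?T → r5=0x5d
[6] flags=0000 LS?T → r0=0x6d
[7] flags=0000 GE?T → r5=0xc4
[8] flags=1001 → (cmp)
[9] flags=1001 VS?T → r1=0x93
[10] flags=1001 LS?T → r5=0xc2
[11] flags=1001 PL?F → skip

VAL = 0xc2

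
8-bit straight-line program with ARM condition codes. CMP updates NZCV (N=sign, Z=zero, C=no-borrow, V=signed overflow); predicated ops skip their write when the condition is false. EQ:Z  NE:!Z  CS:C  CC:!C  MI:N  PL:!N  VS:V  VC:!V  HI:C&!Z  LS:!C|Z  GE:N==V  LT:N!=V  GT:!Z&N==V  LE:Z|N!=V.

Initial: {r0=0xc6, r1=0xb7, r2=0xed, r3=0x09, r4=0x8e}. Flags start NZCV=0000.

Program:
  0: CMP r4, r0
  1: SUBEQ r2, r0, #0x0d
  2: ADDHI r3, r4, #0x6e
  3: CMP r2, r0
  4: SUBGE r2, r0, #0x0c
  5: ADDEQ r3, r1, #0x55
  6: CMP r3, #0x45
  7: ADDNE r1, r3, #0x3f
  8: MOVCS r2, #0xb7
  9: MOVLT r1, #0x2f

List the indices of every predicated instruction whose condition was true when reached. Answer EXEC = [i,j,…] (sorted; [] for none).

EXEC = [4,7,9]

0: ✓ CMP  NZCV=1000
1: · SUBEQ
2: · ADDHI
3: ✓ CMP  NZCV=0010
4: ✓ SUBGE  r2←0xba
5: · ADDEQ
6: ✓ CMP  NZCV=1000
7: ✓ ADDNE  r1←0x48
8: · MOVCS
9: ✓ MOVLT  r1←0x2f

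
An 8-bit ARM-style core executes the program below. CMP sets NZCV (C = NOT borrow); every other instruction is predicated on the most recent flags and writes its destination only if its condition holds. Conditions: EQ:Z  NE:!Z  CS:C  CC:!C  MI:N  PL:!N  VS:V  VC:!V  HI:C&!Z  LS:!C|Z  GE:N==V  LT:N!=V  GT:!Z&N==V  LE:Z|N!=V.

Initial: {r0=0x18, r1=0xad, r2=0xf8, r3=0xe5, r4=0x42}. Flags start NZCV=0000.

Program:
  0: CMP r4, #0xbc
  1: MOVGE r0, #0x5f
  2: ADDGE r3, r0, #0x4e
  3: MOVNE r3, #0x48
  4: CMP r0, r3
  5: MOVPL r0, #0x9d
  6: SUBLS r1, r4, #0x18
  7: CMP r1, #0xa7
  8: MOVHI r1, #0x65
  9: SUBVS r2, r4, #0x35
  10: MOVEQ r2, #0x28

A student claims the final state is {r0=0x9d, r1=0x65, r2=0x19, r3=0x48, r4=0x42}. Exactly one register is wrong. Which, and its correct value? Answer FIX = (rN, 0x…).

0: ✓ CMP  NZCV=1001
1: ✓ MOVGE  r0←0x5f
2: ✓ ADDGE  r3←0xad
3: ✓ MOVNE  r3←0x48
4: ✓ CMP  NZCV=0010
5: ✓ MOVPL  r0←0x9d
6: · SUBLS
7: ✓ CMP  NZCV=0010
8: ✓ MOVHI  r1←0x65
9: · SUBVS
10: · MOVEQ

FIX = (r2, 0xf8)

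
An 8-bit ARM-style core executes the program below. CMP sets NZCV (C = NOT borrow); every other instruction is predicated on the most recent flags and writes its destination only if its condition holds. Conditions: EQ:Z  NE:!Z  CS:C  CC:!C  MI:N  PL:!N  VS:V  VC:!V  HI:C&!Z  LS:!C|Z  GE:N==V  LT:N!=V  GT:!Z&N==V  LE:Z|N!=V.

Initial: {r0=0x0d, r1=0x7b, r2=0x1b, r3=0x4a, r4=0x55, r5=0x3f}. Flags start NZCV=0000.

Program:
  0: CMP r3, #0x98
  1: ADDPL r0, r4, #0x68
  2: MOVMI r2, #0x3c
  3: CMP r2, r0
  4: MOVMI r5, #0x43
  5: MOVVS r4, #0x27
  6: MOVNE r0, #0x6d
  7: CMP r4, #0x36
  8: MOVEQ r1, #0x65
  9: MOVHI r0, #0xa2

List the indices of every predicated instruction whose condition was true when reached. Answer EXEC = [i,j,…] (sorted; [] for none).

EXEC = [2,6,9]

[0] flags=1001 → (cmp)
[1] flags=1001 PL?F → skip
[2] flags=1001 MI?T → r2=0x3c
[3] flags=0010 → (cmp)
[4] flags=0010 MI?F → skip
[5] flags=0010 VS?F → skip
[6] flags=0010 NE?T → r0=0x6d
[7] flags=0010 → (cmp)
[8] flags=0010 EQ?F → skip
[9] flags=0010 HI?T → r0=0xa2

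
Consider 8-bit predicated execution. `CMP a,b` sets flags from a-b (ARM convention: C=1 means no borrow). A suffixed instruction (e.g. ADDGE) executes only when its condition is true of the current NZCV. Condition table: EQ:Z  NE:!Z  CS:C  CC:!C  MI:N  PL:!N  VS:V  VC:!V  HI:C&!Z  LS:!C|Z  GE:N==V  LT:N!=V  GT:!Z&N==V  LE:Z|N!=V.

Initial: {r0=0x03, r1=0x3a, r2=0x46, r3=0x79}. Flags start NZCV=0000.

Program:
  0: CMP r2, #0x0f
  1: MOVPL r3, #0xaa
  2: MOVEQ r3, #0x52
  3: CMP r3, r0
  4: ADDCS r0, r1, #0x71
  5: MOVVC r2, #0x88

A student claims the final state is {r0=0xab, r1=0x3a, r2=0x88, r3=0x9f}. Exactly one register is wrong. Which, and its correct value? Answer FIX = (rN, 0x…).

0: ✓ CMP  NZCV=0010
1: ✓ MOVPL  r3←0xaa
2: · MOVEQ
3: ✓ CMP  NZCV=1010
4: ✓ ADDCS  r0←0xab
5: ✓ MOVVC  r2←0x88

FIX = (r3, 0xaa)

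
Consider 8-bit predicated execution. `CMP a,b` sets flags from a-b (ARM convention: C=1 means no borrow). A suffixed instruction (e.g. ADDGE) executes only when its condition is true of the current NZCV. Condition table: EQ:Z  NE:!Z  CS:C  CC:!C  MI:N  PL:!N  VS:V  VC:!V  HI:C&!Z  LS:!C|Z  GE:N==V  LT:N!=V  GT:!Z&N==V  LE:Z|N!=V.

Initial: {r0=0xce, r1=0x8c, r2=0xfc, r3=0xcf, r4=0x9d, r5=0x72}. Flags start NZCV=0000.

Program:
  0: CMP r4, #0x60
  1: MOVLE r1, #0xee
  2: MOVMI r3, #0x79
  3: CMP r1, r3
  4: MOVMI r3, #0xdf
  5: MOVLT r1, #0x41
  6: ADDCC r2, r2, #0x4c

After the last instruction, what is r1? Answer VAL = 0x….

VAL = 0xee

[0] flags=0011 → (cmp)
[1] flags=0011 LE?T → r1=0xee
[2] flags=0011 MI?F → skip
[3] flags=0010 → (cmp)
[4] flags=0010 MI?F → skip
[5] flags=0010 LT?F → skip
[6] flags=0010 CC?F → skip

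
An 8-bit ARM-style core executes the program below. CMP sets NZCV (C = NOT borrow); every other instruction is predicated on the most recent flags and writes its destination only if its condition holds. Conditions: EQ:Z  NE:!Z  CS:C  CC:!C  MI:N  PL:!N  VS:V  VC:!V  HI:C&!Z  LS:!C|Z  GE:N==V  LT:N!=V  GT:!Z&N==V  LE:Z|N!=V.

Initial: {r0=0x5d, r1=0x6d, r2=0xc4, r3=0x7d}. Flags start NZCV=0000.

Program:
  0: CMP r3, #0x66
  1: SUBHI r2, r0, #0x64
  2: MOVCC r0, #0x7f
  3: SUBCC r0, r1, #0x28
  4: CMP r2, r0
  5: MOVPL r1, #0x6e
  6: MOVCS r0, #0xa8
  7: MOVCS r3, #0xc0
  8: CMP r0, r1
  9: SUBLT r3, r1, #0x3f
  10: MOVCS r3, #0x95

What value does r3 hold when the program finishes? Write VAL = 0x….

VAL = 0x95

0: ✓ CMP  NZCV=0010
1: ✓ SUBHI  r2←0xf9
2: · MOVCC
3: · SUBCC
4: ✓ CMP  NZCV=1010
5: · MOVPL
6: ✓ MOVCS  r0←0xa8
7: ✓ MOVCS  r3←0xc0
8: ✓ CMP  NZCV=0011
9: ✓ SUBLT  r3←0x2e
10: ✓ MOVCS  r3←0x95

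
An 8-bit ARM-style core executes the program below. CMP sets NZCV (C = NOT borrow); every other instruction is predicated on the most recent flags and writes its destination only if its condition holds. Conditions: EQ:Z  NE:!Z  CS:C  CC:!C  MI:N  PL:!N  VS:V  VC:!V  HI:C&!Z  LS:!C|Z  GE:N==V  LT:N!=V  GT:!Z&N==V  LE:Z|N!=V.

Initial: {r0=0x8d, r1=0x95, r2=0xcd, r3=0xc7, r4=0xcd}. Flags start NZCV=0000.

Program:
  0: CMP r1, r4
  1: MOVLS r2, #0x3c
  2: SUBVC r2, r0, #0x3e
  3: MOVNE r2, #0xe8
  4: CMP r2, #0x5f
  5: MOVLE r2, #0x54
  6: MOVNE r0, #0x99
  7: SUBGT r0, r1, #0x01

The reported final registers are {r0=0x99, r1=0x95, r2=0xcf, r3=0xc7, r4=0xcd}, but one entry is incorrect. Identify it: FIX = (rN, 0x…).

[0] flags=1000 → (cmp)
[1] flags=1000 LS?T → r2=0x3c
[2] flags=1000 VC?T → r2=0x4f
[3] flags=1000 NE?T → r2=0xe8
[4] flags=1010 → (cmp)
[5] flags=1010 LE?T → r2=0x54
[6] flags=1010 NE?T → r0=0x99
[7] flags=1010 GT?F → skip

FIX = (r2, 0x54)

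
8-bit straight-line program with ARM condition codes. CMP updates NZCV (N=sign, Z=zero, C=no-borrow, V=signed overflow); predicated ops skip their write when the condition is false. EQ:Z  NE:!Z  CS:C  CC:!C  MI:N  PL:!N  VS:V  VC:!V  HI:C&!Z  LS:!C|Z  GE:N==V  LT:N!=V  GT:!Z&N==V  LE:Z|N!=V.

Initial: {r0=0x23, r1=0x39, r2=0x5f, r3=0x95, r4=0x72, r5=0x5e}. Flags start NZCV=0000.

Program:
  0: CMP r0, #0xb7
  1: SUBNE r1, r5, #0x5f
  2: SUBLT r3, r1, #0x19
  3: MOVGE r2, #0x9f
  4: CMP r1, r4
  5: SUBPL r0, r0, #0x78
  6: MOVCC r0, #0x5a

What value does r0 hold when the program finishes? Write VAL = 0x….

VAL = 0x23

0: ✓ CMP  NZCV=0000
1: ✓ SUBNE  r1←0xff
2: · SUBLT
3: ✓ MOVGE  r2←0x9f
4: ✓ CMP  NZCV=1010
5: · SUBPL
6: · MOVCC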